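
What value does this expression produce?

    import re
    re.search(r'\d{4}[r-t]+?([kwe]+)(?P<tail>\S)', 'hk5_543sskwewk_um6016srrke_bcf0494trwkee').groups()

('ke', '_')

The match spans [17:27] → '6016srrke_'.
Captured: group 1 = 'ke', group 2 = '_'.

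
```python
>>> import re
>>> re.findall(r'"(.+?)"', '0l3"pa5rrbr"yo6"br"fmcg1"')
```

['pa5rrbr', 'br']

The `?` after the quantifier makes it lazy — it takes as little as possible before letting the rest of the pattern try.
With a single group, `findall` returns only what that group captured — 2 items.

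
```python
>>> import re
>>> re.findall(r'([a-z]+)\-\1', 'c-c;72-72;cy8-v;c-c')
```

['c', 'c']

A backreference is literal: `\1` must see the identical characters the first group matched.
Walking the string: at [0:3] match 'c-c', group 1 = 'c'; at [16:19] match 'c-c', group 1 = 'c'.
Because there's exactly one group, `findall` drops the full match and keeps group 1 from each hit.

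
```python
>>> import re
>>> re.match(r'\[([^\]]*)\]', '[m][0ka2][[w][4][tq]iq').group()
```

`match` is anchored at position 0; if the pattern doesn't fit there, it returns None.
The match spans [0:3] → '[m]'.
Captured: group 1 = 'm'.

'[m]'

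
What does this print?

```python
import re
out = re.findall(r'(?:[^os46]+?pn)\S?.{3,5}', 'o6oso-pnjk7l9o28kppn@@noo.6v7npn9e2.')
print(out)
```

No capturing groups, so `findall` returns the 3 full match strings.

['-pnjk7l9o', '28kppn@@noo.', 'v7npn9e2.']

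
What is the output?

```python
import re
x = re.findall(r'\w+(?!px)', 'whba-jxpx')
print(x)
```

['whba', 'jxpx']

Because the assertion is negative and zero-width, positions next to the forbidden text are skipped.
Matches: at [0:4] → 'whba'; at [5:9] → 'jxpx'.
Since nothing is captured, `findall` lists the 2 matched substrings directly.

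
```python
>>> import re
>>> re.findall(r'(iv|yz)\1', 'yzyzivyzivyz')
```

The backreference `\1` re-matches whatever the first group consumed, character for character.
Walking the string: at [0:4] match 'yzyz', group 1 = 'yz'.
With a single group, `findall` returns only what that group captured — 1 item.

['yz']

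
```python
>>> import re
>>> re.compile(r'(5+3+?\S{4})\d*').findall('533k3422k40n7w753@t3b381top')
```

['533k34', '53@t3b']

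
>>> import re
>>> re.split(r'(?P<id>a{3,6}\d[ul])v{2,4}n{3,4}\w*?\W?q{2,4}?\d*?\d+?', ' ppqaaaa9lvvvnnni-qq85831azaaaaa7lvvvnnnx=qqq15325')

Pattern: 3 to 6 of the literal 'a', then a digit, then one of [ul] (captured as 'id'); then 2 to 4 of the literal 'v', then 3 to 4 of the literal 'n'; then zero or more of a word character (lazy), then optionally a non-word character, then 2 to 4 of a literal 'q' (lazy); then zero or more of a digit (lazy), then one or more of a digit (lazy).
A non-greedy quantifier consumes as few characters as it can — just enough that the remainder of the pattern still matches from where it stops; whatever follows it matches normally.
Matches to split on: at [4:21] → 'aaaa9lvvvnnni-qq8'; at [27:46] → 'aaaaa7lvvvnnnx=qqq1'.
The group in the pattern means `split` returns the separators' captures alongside the pieces.

[' ppq', 'aaaa9l', '5831az', 'aaaaa7l', '5325']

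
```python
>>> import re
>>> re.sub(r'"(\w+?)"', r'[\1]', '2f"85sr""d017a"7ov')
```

'2f[85sr][d017a]7ov'

Matches: at [2:8] → '"85sr"'; at [8:15] → '"d017a"'.
Each match is replaced using the text its own group 1 captured.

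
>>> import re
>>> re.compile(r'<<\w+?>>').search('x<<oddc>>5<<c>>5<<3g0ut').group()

'<<oddc>>'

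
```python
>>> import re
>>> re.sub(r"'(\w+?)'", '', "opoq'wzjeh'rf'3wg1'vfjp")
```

'opoqrfvfjp'

Every occurrence is swapped for ''.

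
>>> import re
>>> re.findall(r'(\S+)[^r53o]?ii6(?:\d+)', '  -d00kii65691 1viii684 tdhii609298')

The pattern matches one or more of a non-whitespace character (captured); then optionally any character except [r53o], then the literal 'ii6'; then one or more of a digit (non-capturing group).
Walking the string: at [2:14] match '-d00kii65691', group 1 = '-d00k'; at [15:23] match '1viii684', group 1 = '1vi'; at [24:35] match 'tdhii609298', group 1 = 'tdh'.
Because there's exactly one group, `findall` drops the full match and keeps group 1 from each hit.

['-d00k', '1vi', 'tdh']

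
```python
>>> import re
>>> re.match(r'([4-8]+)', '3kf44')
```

None

With `match`, the pattern is implicitly anchored at the beginning.
Here the pattern fails at index 0, so the call returns None.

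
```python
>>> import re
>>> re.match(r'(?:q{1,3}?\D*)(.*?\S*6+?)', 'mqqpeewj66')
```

`re.match` only tries the pattern at the start of the string.
Here position 0 doesn't satisfy it, so the call returns None.

None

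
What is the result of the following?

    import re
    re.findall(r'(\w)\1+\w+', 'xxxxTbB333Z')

A backreference is literal: `\1` must see the identical characters the first group matched.
`findall` collects group 1 from the one match (1 total).

['x']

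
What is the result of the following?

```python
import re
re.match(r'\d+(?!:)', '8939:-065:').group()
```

`match` is anchored at position 0; if the pattern doesn't fit there, it returns None.
The match spans [0:3] → '893'.

'893'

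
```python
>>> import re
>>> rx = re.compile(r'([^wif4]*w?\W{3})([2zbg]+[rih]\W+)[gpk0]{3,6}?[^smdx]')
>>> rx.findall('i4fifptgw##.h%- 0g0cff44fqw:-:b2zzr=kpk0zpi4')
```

This matches zero or more of any character except [wif4], then optionally a literal 'w', then exactly 3 of a non-word character (captured); then one or more of one of [2zbg], then one of [rih], then one or more of a non-word character (captured); then 3 to 6 of one of [gpk0] (lazy), then any character except [smdx].
Scanning left to right: at [25:40] match 'qw:-:b2zzr=kpk0', groups = ('qw:-:', 'b2zzr=').
Multiple groups make `findall` return tuples — one 2-tuple for the one match.

[('qw:-:', 'b2zzr=')]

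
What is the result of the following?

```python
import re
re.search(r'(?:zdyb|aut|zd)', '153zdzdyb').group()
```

'zd'

`re.search` scans for the first position where the pattern succeeds.
The match spans [3:5] → 'zd'.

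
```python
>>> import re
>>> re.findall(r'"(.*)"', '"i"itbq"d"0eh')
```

With a single group, `findall` returns only what that group captured — 1 item.

['i"itbq"d']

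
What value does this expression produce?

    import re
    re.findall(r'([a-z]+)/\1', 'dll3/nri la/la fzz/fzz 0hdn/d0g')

['la', 'fzz']

The backreference `\1` re-matches whatever the first group consumed, character for character.
Scanning left to right: at [9:14] match 'la/la', group 1 = 'la'; at [15:22] match 'fzz/fzz', group 1 = 'fzz'.
One capturing group, so `findall` returns just the captured substring from each match — 2 in all.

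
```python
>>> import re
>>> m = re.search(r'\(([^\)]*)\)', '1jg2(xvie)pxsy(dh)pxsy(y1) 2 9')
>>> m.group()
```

'(xvie)'

The match spans [4:10] → '(xvie)'.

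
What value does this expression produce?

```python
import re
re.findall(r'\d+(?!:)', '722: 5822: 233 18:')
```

['72', '582', '233', '1']

The negative lookaround is zero-width — it rules out positions where the adjacent text would match, without consuming anything.
Walking the string: at [0:2] → '72'; at [5:8] → '582'; at [11:14] → '233'; at [15:16] → '1'.
No capturing groups, so `findall` returns the 4 full match strings.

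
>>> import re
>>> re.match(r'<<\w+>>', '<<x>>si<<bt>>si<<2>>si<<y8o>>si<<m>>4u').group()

'<<x>>'

`re.match` only tries the pattern at the start of the string.
The match spans [0:5] → '<<x>>'.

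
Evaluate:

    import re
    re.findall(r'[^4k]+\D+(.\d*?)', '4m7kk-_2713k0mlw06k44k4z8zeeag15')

This matches one or more of any character except [4k]; then one or more of a non-digit; then any character, then zero or more of a digit (lazy) (captured).
A non-greedy quantifier consumes as few characters as it can — just enough that the remainder of the pattern still matches from where it stops; whatever follows it matches normally.
Matches: at [1:8] match 'm7kk-_2', group 1 = '2'; at [8:13] match '713k0', group 1 = '0'; at [13:20] match 'mlw06k4', group 1 = '4'; at [23:31] match 'z8zeeag1', group 1 = '1'.
Because there's exactly one group, `findall` drops the full match and keeps group 1 from each hit.

['2', '0', '4', '1']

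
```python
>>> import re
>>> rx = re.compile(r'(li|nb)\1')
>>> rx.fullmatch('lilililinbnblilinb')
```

None

After group 1 captures some text, `\1` only succeeds where that same text appears again.
For `fullmatch`, every character of the input must be accounted for by the pattern.
Here there's no way to consume every character, so the call returns None.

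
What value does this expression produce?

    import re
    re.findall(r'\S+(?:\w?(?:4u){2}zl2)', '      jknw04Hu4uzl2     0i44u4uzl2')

This matches one or more of a non-whitespace character; then optionally a word character, then the literal '4u' repeated 2 times, then the literal 'zl2' (non-capturing group).
Walking the string: at [24:34] → '0i44u4uzl2'.
No capturing groups, so `findall` returns the 1 full match string.

['0i44u4uzl2']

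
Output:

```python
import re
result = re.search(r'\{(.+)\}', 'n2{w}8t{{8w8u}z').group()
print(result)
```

{w}8t{{8w8u}

Unlike `match`, `search` isn't anchored — it looks for the pattern anywhere in the string.
The match spans [2:14] → '{w}8t{{8w8u}'.
Captured: group 1 = 'w}8t{{8w8u'.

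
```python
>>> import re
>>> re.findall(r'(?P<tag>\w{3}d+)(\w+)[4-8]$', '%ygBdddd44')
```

Pattern: exactly 3 of a word character, then one or more of the literal 'd' (captured as 'tag'); then one or more of a word character (captured); then a character in [4-8]; then anchored at the end.
Walking the string: at [1:10] match 'ygBdddd44', groups = ('ygBdddd', '4').
2 groups means the one result is a tuple of 2 captured strings — 1 here.

[('ygBdddd', '4')]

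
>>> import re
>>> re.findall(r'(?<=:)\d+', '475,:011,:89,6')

['011', '89']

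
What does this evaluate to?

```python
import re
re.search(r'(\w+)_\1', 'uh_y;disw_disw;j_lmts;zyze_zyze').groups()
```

('disw',)

The match spans [5:14] → 'disw_disw'.
Captured: group 1 = 'disw'.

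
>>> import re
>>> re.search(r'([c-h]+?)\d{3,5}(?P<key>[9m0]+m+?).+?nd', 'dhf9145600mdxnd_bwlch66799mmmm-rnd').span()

(0, 15)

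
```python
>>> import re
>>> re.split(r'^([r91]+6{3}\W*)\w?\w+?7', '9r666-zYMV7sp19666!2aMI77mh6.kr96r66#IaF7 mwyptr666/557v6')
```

Because the pattern has a capturing group, `split` also inserts each captured text between the pieces.

['', '9r666-', 'sp19666!2aMI77mh6.kr96r66#IaF7 mwyptr666/557v6']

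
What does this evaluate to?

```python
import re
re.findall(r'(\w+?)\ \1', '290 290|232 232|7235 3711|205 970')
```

['290', '232']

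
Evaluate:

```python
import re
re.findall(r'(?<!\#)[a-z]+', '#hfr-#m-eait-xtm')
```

['fr', 'eait', 'xtm']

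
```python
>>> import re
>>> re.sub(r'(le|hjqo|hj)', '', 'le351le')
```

'351'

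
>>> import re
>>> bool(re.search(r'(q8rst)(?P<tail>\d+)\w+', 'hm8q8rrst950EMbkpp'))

False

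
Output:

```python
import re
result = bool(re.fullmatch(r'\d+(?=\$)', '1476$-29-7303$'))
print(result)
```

Because the assertion is zero-width, the text it checks is not consumed and won't appear in the result.
`re.fullmatch` requires the pattern to consume the entire string.
Here the pattern can't cover the whole string, so the call returns None, and `bool(None)` is False.

False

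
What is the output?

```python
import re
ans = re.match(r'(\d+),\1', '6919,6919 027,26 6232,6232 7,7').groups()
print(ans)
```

('6919',)

The match spans [0:9] → '6919,6919'.
Captured: group 1 = '6919'.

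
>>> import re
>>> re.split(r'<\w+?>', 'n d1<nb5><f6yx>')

['n d1', '', '']

Matches to split on: at [4:9] → '<nb5>'; at [9:15] → '<f6yx>'.
Splitting on the pattern gives 3 pieces.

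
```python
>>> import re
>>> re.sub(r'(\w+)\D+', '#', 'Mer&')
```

'#'

Pattern: one or more of a word character (captured); then one or more of a non-digit.
`sub` substitutes '#' at each match site.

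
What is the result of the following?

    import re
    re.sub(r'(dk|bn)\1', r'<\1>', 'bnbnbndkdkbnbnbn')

After group 1 captures some text, `\1` only succeeds where that same text appears again.
Each match is replaced using the text its own group 1 captured.

'<bn>bn<dk><bn>bn'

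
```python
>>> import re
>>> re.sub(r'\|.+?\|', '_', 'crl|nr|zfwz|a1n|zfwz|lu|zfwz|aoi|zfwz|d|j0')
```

The `?` after the quantifier makes it lazy — it takes as little as possible before letting the rest of the pattern try.
Matches: at [3:7] → '|nr|'; at [11:16] → '|a1n|'; at [20:24] → '|lu|'; at [28:33] → '|aoi|'; at [37:40] → '|d|'.
Every occurrence is swapped for '_'.

'crl_zfwz_zfwz_zfwz_zfwz_j0'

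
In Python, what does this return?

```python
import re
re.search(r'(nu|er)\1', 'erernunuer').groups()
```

('er',)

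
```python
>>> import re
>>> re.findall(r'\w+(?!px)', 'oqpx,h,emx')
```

['oqpx', 'h', 'emx']

The negative lookaround is zero-width — it rules out positions where the adjacent text would match, without consuming anything.
Matches: at [0:4] → 'oqpx'; at [5:6] → 'h'; at [7:10] → 'emx'.
Since nothing is captured, `findall` lists the 3 matched substrings directly.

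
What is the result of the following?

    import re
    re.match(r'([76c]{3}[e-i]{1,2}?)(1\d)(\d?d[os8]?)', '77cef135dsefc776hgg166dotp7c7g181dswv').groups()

The pattern matches exactly 3 of one of [76c], then 1 to 2 of a character in [e-i] (lazy) (captured); then the literal '1', then a digit (captured); then optionally a digit, then the literal 'd', then optionally one of [os8] (captured).
`re.match` only tries the pattern at the start of the string.
The match spans [0:10] → '77cef135ds'.
Captured: group 1 = '77cef', group 2 = '13', group 3 = '5ds'.

('77cef', '13', '5ds')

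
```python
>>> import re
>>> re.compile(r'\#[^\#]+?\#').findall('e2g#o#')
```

No capturing groups, so `findall` returns the 1 full match string.

['#o#']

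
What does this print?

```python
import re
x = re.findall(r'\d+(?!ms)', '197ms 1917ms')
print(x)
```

['19', '191']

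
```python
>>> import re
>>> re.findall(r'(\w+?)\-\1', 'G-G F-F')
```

['G', 'F']

The backreference `\1` re-matches whatever the first group consumed, character for character.
Walking the string: at [0:3] match 'G-G', group 1 = 'G'; at [4:7] match 'F-F', group 1 = 'F'.
With a single group, `findall` returns only what that group captured — 2 items.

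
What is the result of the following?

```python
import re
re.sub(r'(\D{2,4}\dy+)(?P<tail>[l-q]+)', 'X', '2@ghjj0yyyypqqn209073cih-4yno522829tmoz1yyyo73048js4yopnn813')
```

'2@X209073X522829X73048X813'

Pattern: 2 to 4 of a non-digit, then a digit, then one or more of a literal 'y' (captured); then one or more of a character in [l-q] (captured as 'tail').
Matches: at [2:15] → 'ghjj0yyyypqqn'; at [21:29] → 'cih-4yno'; at [35:44] → 'tmoz1yyyo'; at [49:57] → 'js4yopnn'.
Every occurrence is swapped for 'X'.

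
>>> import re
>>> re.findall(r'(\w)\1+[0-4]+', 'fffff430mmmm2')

The backreference `\1` re-matches whatever the first group consumed, character for character.
Scanning left to right: at [0:8] match 'fffff430', group 1 = 'f'; at [8:13] match 'mmmm2', group 1 = 'm'.
Because there's exactly one group, `findall` drops the full match and keeps group 1 from each hit.

['f', 'm']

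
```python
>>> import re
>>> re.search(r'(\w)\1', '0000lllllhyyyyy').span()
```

(0, 2)

`\1` is not a pattern — it's the concrete string captured by group 1, re-applied verbatim.
The match spans [0:2] → '00'.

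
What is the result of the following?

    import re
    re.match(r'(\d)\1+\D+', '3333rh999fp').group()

`\1` is not a pattern — it's the concrete string captured by group 1, re-applied verbatim.
With `match`, the pattern is implicitly anchored at the beginning.
The match spans [0:6] → '3333rh'.
Captured: group 1 = '3'.

'3333rh'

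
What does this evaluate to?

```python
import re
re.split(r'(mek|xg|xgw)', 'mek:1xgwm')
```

Alternation isn't longest-match — the leftmost alternative that fits at this position is chosen.
Matches to split on: at [0:3] → 'mek'; at [5:7] → 'xg'.
The group in the pattern means `split` returns the separators' captures alongside the pieces.

['', 'mek', ':1', 'xg', 'wm']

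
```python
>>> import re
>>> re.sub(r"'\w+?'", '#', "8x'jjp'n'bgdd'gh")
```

Each match is replaced by '#'.

'8x#n#gh'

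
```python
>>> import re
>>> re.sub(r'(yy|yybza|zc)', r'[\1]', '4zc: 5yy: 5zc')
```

`\1` in the replacement pulls in group 1's text for each match.

'4[zc]: 5[yy]: 5[zc]'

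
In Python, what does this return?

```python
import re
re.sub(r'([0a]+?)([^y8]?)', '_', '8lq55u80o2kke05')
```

'8lq55u8_2kke_'

The pattern matches one or more of one of [0a] (lazy) (captured); then optionally any character except [y8] (captured).
Matches: at [7:9] → '0o'; at [13:15] → '05'.
Each match is replaced by '_'.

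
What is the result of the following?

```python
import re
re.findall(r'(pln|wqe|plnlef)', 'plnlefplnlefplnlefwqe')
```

Alternation tries branches left to right and keeps the first one that lets the overall match succeed at that position.
Matches: at [0:3] match 'pln', group 1 = 'pln'; at [6:9] match 'pln', group 1 = 'pln'; at [12:15] match 'pln', group 1 = 'pln'; at [18:21] match 'wqe', group 1 = 'wqe'.
Because there's exactly one group, `findall` drops the full match and keeps group 1 from each hit.

['pln', 'pln', 'pln', 'wqe']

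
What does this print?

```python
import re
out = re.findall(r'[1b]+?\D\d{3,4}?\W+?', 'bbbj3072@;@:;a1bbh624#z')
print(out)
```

['bbbj3072@', '1bbh624#']

With the lazy modifier that quantifier settles for the fewest repetitions that let the rest of the pattern succeed (the atoms after it are unaffected and can still be greedy).
`findall` yields the raw match text (2 of them) because the pattern has no groups.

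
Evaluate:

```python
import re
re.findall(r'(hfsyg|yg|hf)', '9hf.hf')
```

['hf', 'hf']

Scanning left to right: at [1:3] match 'hf', group 1 = 'hf'; at [4:6] match 'hf', group 1 = 'hf'.
One capturing group, so `findall` returns just the captured substring from each match — 2 in all.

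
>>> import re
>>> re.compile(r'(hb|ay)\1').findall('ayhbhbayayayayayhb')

A backreference is literal: `\1` must see the identical characters the first group matched.
Matches: at [2:6] match 'hbhb', group 1 = 'hb'; at [6:10] match 'ayay', group 1 = 'ay'; at [10:14] match 'ayay', group 1 = 'ay'.
With a single group, `findall` returns only what that group captured — 3 items.

['hb', 'ay', 'ay']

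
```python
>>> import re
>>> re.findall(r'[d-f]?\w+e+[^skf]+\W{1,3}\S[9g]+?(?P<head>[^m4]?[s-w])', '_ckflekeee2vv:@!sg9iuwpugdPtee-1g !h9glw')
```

Pattern: optionally a character in [d-f], then one or more of a word character; then one or more of the literal 'e', then one or more of any character except [skf]; then 1 to 3 of a non-word character, then a non-whitespace character, then one or more of one of [9g] (lazy); then optionally any character except [m4], then a character in [s-w] (captured as 'head').
Matches: at [0:21] match '_ckflekeee2vv:@!sg9iu', group 1 = 'iu'; at [21:40] match 'wpugdPtee-1g !h9glw', group 1 = 'lw'.
Because there's exactly one group, `findall` drops the full match and keeps group 1 from each hit.

['iu', 'lw']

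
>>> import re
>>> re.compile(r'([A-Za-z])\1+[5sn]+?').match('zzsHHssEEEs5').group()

'zzs'

`\1` is not a pattern — it's the concrete string captured by group 1, re-applied verbatim.
`match` is anchored at position 0; if the pattern doesn't fit there, it returns None.
The match spans [0:3] → 'zzs'.
Captured: group 1 = 'z'.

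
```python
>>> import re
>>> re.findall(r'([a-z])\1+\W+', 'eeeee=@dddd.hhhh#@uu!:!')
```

`\1` has to match the exact text group 1 already captured.
Matches: at [0:7] match 'eeeee=@', group 1 = 'e'; at [7:12] match 'dddd.', group 1 = 'd'; at [12:18] match 'hhhh#@', group 1 = 'h'; at [18:23] match 'uu!:!', group 1 = 'u'.
Because there's exactly one group, `findall` drops the full match and keeps group 1 from each hit.

['e', 'd', 'h', 'u']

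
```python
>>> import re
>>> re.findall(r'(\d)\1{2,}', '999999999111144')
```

After group 1 captures some text, `\1` only succeeds where that same text appears again.
Scanning left to right: at [0:9] match '999999999', group 1 = '9'; at [9:13] match '1111', group 1 = '1'.
Because there's exactly one group, `findall` drops the full match and keeps group 1 from each hit.

['9', '1']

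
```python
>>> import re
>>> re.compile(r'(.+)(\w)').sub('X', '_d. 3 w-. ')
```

This matches one or more of any character (captured); then a word character (captured).
Matches: at [0:7] → '_d. 3 w'.
`sub` substitutes 'X' at each match site.

'X-. '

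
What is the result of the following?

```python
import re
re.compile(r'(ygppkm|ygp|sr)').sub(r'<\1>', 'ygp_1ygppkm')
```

'<ygp>_1<ygppkm>'

Alternation isn't longest-match — the leftmost alternative that fits at this position is chosen.
Matches: at [0:3] → 'ygp'; at [5:11] → 'ygppkm'.
`\1` in the replacement pulls in group 1's text for each match.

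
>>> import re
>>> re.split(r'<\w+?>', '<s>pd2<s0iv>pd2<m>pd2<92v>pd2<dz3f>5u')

The string is cut at each match, leaving 6 pieces.

['', 'pd2', 'pd2', 'pd2', 'pd2', '5u']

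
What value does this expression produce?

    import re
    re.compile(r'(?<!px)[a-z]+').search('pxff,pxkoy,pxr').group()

'pxff'

The negative lookaround is zero-width — it rules out positions where the adjacent text would match, without consuming anything.
The match spans [0:4] → 'pxff'.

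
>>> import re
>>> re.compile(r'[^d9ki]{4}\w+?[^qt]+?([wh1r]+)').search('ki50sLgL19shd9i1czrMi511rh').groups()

('1',)

The pattern matches exactly 4 of any character except [d9ki], then one or more of a word character (lazy); then one or more of any character except [qt] (lazy); then one or more of one of [wh1r] (captured).
The `?` after the quantifier makes it lazy — it takes as little as possible before letting the rest of the pattern try.
`re.search` tries every starting position until one works.
The match spans [2:9] → '50sLgL1'.
Captured: group 1 = '1'.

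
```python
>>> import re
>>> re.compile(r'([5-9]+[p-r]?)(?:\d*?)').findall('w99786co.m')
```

['99786']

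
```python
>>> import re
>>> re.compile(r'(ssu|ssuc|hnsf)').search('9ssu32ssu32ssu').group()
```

'ssu'

`re.search` scans for the first position where the pattern succeeds.
The match spans [1:4] → 'ssu'.
Captured: group 1 = 'ssu'.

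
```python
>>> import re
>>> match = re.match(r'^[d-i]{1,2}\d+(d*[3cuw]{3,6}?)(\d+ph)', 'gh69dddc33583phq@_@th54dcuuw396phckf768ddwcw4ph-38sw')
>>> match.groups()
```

('dddc33', '583ph')

The match spans [0:15] → 'gh69dddc33583ph'.
Captured: group 1 = 'dddc33', group 2 = '583ph'.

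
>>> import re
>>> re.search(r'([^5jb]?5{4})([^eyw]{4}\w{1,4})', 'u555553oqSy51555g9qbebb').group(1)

'u5555'

The match spans [0:13] → 'u555553oqSy51'.
Captured: group 1 = 'u5555', group 2 = '53oqSy51'.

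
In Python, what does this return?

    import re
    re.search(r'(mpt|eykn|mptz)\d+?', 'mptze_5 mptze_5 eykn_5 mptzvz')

Here no position works, so the call returns None.

None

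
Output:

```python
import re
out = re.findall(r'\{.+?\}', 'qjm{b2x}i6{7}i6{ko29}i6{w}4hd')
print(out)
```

The `?` after the quantifier makes it lazy — it takes as little as possible before letting the rest of the pattern try.
Walking the string: at [3:8] → '{b2x}'; at [10:13] → '{7}'; at [15:21] → '{ko29}'; at [23:26] → '{w}'.
With no groups in the pattern, `findall` gives back each whole match — 4 here.

['{b2x}', '{7}', '{ko29}', '{w}']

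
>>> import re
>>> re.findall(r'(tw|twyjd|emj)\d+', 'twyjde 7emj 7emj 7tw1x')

Matches: at [18:21] match 'tw1', group 1 = 'tw'.
With a single group, `findall` returns only what that group captured — 1 item.

['tw']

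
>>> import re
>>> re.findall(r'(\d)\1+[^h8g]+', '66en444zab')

['6']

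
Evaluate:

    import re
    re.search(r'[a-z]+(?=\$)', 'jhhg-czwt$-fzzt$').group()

'czwt'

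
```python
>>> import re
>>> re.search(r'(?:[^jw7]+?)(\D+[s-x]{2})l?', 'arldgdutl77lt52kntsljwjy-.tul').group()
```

The pattern matches one or more of any character except [jw7] (lazy) (non-capturing group); then one or more of a non-digit, then exactly 2 of a character in [s-x] (captured); then optionally a literal 'l'.
Unlike `match`, `search` isn't anchored — it looks for the pattern anywhere in the string.
The match spans [0:9] → 'arldgdutl'.
Captured: group 1 = 'rldgdut'.

'arldgdutl'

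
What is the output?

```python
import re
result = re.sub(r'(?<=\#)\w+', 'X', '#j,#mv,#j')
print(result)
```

#X,#X,#X

The positive lookaround only admits positions where the adjacent text matches; those characters stay outside the span.
Matches: at [1:2] → 'j'; at [4:6] → 'mv'; at [8:9] → 'j'.
`sub` substitutes 'X' at each match site.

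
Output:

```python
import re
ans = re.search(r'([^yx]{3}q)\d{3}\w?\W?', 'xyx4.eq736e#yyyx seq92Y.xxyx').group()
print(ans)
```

This matches exactly 3 of any character except [yx], then a literal 'q' (captured); then exactly 3 of a digit, then optionally a word character, then optionally a non-word character.
Unlike `match`, `search` isn't anchored — it looks for the pattern anywhere in the string.
The match spans [3:12] → '4.eq736e#'.
Captured: group 1 = '4.eq'.

4.eq736e#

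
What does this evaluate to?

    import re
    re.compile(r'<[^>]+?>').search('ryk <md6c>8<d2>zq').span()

(4, 10)

`re.search` scans for the first position where the pattern succeeds.
The match spans [4:10] → '<md6c>'.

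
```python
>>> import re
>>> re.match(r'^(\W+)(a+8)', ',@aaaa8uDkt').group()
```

',@aaaa8'

This matches anchored at the start of the string; then one or more of a non-word character (captured); then one or more of the literal 'a', then the literal '8' (captured).
With `match`, the pattern is implicitly anchored at the beginning.
The match spans [0:7] → ',@aaaa8'.
Captured: group 1 = ',@', group 2 = 'aaaa8'.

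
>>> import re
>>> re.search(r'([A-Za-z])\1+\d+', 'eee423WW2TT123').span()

The backreference `\1` re-matches whatever the first group consumed, character for character.
The match spans [0:6] → 'eee423'.

(0, 6)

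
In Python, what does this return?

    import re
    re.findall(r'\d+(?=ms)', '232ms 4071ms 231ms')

['232', '4071', '231']

The lookaround is zero-width — it requires the adjacent text to match without consuming it, so the asserted text isn't part of the match.
Scanning left to right: at [0:3] → '232'; at [6:10] → '4071'; at [13:16] → '231'.
With no groups in the pattern, `findall` gives back each whole match — 3 here.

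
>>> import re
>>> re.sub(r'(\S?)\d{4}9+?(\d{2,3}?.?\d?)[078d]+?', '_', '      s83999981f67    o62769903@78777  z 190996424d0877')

'      _    _777  z _0877'

A non-greedy quantifier consumes as few characters as it can — just enough that the remainder of the pattern still matches from where it stops; whatever follows it matches normally.
`sub` substitutes '_' at each match site.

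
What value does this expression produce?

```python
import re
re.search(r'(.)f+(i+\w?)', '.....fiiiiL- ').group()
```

Pattern: any character (captured); then one or more of a literal 'f'; then one or more of a literal 'i', then optionally a word character (captured).
`re.search` scans for the first position where the pattern succeeds.
The match spans [4:11] → '.fiiiiL'.
Captured: group 1 = '.', group 2 = 'iiiiL'.

'.fiiiiL'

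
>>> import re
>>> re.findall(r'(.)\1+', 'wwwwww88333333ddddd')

['w', '8', '3', 'd']

The backreference `\1` re-matches whatever the first group consumed, character for character.
Walking the string: at [0:6] match 'wwwwww', group 1 = 'w'; at [6:8] match '88', group 1 = '8'; at [8:14] match '333333', group 1 = '3'; at [14:19] match 'ddddd', group 1 = 'd'.
`findall` collects group 1 from each match (4 total).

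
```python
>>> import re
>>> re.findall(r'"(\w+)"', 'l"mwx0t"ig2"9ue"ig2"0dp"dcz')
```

Scanning left to right: at [1:8] match '"mwx0t"', group 1 = 'mwx0t'; at [11:16] match '"9ue"', group 1 = '9ue'; at [19:24] match '"0dp"', group 1 = '0dp'.
`findall` collects group 1 from each match (3 total).

['mwx0t', '9ue', '0dp']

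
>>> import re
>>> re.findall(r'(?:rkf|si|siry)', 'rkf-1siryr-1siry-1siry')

['rkf', 'si', 'si', 'si']

The regex engine tests alternatives in the order written; an earlier branch that matches wins even if a later one would match more.
Matches: at [0:3] → 'rkf'; at [5:7] → 'si'; at [12:14] → 'si'; at [18:20] → 'si'.
`findall` yields the raw match text (4 of them) because the pattern has no groups.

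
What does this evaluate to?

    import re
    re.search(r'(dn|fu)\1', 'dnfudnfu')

None

The backreference `\1` re-matches whatever the first group consumed, character for character.
`re.search` tries every starting position until one works.
Here nothing in the string fits, so the call returns None.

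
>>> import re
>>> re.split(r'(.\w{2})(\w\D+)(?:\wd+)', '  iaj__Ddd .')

[' ', ' ia', 'j__D', ' .']

`re.split` interleaves the captured-group text with the surrounding fragments.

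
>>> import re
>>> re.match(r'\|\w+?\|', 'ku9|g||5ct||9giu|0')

With `match`, the pattern is implicitly anchored at the beginning.
Here the string doesn't start with a match, so the call returns None.

None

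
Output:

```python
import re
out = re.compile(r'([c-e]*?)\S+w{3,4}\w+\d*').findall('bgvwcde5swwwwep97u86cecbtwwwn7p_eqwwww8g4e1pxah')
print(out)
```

Pattern: zero or more of a character in [c-e] (lazy) (captured); then one or more of a non-whitespace character, then 3 to 4 of the literal 'w'; then one or more of a word character, then zero or more of a digit.
Walking the string: at [0:47] match 'bgvwcde5swwwwep97u86cecbtwwwn7p_eqwwww8g4e1pxah', group 1 = ''.
With a single group, `findall` returns only what that group captured — 1 item.

['']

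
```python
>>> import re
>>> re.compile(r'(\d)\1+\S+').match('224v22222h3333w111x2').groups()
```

('2',)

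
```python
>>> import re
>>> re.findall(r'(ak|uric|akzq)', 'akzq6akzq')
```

['ak', 'ak']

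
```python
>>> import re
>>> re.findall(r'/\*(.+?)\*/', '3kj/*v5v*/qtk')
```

['v5v']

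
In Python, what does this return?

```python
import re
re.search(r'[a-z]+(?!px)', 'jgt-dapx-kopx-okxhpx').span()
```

(0, 3)

A negative assertion filters positions out without eating any characters.
`re.search` tries every starting position until one works.
The match spans [0:3] → 'jgt'.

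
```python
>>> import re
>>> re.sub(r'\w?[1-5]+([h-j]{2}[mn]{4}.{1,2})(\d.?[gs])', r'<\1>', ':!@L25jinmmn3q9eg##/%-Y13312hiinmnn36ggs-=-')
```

':!@<jinmmn3q>##/%-Y13312hiinmnn36ggs-=-'

`\1` in the replacement pulls in group 1's text for each match.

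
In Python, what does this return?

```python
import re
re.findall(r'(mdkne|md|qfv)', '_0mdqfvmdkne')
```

Alternation tries branches left to right and keeps the first one that lets the overall match succeed at that position.
With a single group, `findall` returns only what that group captured — 3 items.

['md', 'qfv', 'mdkne']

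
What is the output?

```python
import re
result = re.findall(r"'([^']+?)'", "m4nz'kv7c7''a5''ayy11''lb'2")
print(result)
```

['kv7c7', 'a5', 'ayy11', 'lb']

Scanning left to right: at [4:11] match "'kv7c7'", group 1 = 'kv7c7'; at [11:15] match "'a5'", group 1 = 'a5'; at [15:22] match "'ayy11'", group 1 = 'ayy11'; at [22:26] match "'lb'", group 1 = 'lb'.
One capturing group, so `findall` returns just the captured substring from each match — 4 in all.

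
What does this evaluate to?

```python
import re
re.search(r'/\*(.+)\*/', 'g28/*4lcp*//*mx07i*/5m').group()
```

'/*4lcp*//*mx07i*/'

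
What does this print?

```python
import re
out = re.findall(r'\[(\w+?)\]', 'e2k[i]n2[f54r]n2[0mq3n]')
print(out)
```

['i', 'f54r', '0mq3n']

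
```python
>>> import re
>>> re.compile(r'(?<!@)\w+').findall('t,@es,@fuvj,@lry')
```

['t', 's', 'uvj', 'ry']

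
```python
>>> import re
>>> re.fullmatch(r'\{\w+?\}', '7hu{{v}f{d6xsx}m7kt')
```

`fullmatch` succeeds only if the pattern covers the string from start to end.
Here there's no way to consume every character, so the call returns None.

None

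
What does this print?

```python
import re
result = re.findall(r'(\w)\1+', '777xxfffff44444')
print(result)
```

After group 1 captures some text, `\1` only succeeds where that same text appears again.
Because there's exactly one group, `findall` drops the full match and keeps group 1 from each hit.

['7', 'x', 'f', '4']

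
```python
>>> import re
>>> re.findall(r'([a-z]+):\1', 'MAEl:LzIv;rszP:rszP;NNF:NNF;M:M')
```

With a single group, `findall` returns only what that group captured — 0 items.
Nothing in the string satisfies the pattern, so the list is empty.

[]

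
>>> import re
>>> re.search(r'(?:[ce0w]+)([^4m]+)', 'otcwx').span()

(2, 5)

The pattern matches one or more of one of [ce0w] (non-capturing group); then one or more of any character except [4m] (captured).
Unlike `match`, `search` isn't anchored — it looks for the pattern anywhere in the string.
The match spans [2:5] → 'cwx'.
Captured: group 1 = 'x'.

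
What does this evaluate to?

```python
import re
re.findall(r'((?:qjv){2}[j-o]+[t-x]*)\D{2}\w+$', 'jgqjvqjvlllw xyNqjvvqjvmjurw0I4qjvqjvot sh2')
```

The pattern matches the literal 'qjv' repeated 2 times, then one or more of a character in [j-o], then zero or more of a character in [t-x] (captured); then exactly 2 of a non-digit, then one or more of a word character; then anchored at the end.
`findall` collects group 1 from the one match (1 total).

['qjvqjvot']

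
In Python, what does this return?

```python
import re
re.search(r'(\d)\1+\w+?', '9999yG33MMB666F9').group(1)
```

'9'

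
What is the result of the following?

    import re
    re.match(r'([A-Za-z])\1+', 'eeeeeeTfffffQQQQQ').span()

(0, 6)

`match` is anchored at position 0; if the pattern doesn't fit there, it returns None.
The match spans [0:6] → 'eeeeee'.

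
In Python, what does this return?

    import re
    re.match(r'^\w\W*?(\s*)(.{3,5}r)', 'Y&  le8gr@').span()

The pattern matches anchored at the start of the string; then a word character, then zero or more of a non-word character (lazy); then zero or more of whitespace (captured); then 3 to 5 of any character, then a literal 'r' (captured).
`re.match` only tries the pattern at the start of the string.
The match spans [0:9] → 'Y&  le8gr'.
Captured: group 1 = '  ', group 2 = 'le8gr'.

(0, 9)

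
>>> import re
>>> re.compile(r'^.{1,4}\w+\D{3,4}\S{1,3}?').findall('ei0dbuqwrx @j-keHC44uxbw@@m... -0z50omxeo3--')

['ei0dbuqwrx @j-k']

Lazy quantifiers expand one character at a time until the remainder of the pattern can match.
With no groups in the pattern, `findall` gives back each whole match — 1 here.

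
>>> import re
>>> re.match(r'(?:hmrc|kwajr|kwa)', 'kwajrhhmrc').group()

'kwajr'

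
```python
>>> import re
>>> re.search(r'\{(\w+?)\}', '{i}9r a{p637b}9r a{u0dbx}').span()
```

(0, 3)

`re.search` scans for the first position where the pattern succeeds.
The match spans [0:3] → '{i}'.
Captured: group 1 = 'i'.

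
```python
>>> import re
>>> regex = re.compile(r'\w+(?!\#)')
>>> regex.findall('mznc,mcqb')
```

['mznc', 'mcqb']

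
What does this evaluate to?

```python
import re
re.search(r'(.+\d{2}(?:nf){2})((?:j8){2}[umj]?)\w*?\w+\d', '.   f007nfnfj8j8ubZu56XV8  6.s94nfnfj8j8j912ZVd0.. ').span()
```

The match spans [0:48] → '.   f007nfnfj8j8ubZu56XV8  6.s94nfnfj8j8j912ZVd0'.

(0, 48)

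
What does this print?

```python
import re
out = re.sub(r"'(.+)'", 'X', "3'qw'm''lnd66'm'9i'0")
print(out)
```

3X0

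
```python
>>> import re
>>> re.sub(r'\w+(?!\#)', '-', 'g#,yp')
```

'g#,-'

Because the assertion is negative and zero-width, positions next to the forbidden text are skipped.
Every occurrence is swapped for '-'.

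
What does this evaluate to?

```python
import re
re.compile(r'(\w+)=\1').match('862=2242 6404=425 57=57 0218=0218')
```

None

With `match`, the pattern is implicitly anchored at the beginning.
Here the string doesn't start with a match, so the call returns None.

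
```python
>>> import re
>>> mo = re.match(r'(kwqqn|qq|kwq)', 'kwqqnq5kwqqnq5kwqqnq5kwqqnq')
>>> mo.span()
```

(0, 5)

`|` is ordered: at each position the engine commits to the first alternative that works.
`match` is anchored at position 0; if the pattern doesn't fit there, it returns None.
The match spans [0:5] → 'kwqqn'.
Captured: group 1 = 'kwqqn'.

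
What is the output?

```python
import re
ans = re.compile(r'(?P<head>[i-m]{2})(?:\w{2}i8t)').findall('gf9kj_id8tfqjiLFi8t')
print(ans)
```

Pattern: exactly 2 of a character in [i-m] (captured as 'head'); then exactly 2 of a word character, then the literal 'i8t' (non-capturing group).
`findall` collects group 1 from the one match (1 total).

['ji']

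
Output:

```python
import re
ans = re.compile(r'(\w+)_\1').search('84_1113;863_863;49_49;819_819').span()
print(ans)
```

`\1` has to match the exact text group 1 already captured.
`re.search` tries every starting position until one works.
The match spans [8:15] → '863_863'.
Captured: group 1 = '863'.

(8, 15)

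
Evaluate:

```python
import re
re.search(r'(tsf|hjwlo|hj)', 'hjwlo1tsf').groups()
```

('hjwlo',)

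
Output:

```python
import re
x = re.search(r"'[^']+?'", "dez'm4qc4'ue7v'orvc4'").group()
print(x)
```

'm4qc4'

The match spans [3:10] → "'m4qc4'".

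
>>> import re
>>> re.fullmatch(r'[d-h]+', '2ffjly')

None

This matches one or more of a character in [d-h].
`re.fullmatch` requires the pattern to consume the entire string.
Here the pattern can't cover the whole string, so the call returns None.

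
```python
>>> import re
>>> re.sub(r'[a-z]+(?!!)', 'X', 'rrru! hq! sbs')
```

A negative assertion filters positions out without eating any characters.
Matches: at [0:3] → 'rrr'; at [6:7] → 'h'; at [10:13] → 'sbs'.
`sub` substitutes 'X' at each match site.

'Xu! Xq! X'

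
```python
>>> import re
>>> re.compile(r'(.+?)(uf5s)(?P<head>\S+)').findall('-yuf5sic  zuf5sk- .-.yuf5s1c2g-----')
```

Pattern: one or more of any character (lazy) (captured); then the literal 'uf', then the literal '5s' (captured); then one or more of a non-whitespace character (captured as 'head').
A `+?`/`*?`/`{m,n}?` starts at its minimum and grows only as far as needed for what follows to match.
Walking the string: at [0:8] match '-yuf5sic', groups = ('-y', 'uf5s', 'ic'); at [8:17] match '  zuf5sk-', groups = ('  z', 'uf5s', 'k-'); at [17:35] match ' .-.yuf5s1c2g-----', groups = (' .-.y', 'uf5s', '1c2g-----').
3 groups means each result is a tuple of 3 captured strings — 3 here.

[('-y', 'uf5s', 'ic'), ('  z', 'uf5s', 'k-'), (' .-.y', 'uf5s', '1c2g-----')]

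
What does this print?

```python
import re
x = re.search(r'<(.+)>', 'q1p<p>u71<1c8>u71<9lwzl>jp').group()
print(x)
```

The match spans [3:24] → '<p>u71<1c8>u71<9lwzl>'.

<p>u71<1c8>u71<9lwzl>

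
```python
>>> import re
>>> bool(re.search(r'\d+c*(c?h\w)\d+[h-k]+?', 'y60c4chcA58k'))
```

This matches one or more of a digit, then zero or more of a literal 'c'; then optionally the literal 'c', then a literal 'h', then a word character (captured); then one or more of a digit, then one or more of a character in [h-k] (lazy).
`re.search` scans for the first position where the pattern succeeds.
Here nothing in the string fits, so the call returns None, and `bool(None)` is False.

False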